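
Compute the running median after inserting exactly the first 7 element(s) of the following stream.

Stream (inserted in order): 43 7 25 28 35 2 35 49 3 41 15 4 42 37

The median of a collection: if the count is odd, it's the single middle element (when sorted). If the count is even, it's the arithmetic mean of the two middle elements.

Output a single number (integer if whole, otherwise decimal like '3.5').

Step 1: insert 43 -> lo=[43] (size 1, max 43) hi=[] (size 0) -> median=43
Step 2: insert 7 -> lo=[7] (size 1, max 7) hi=[43] (size 1, min 43) -> median=25
Step 3: insert 25 -> lo=[7, 25] (size 2, max 25) hi=[43] (size 1, min 43) -> median=25
Step 4: insert 28 -> lo=[7, 25] (size 2, max 25) hi=[28, 43] (size 2, min 28) -> median=26.5
Step 5: insert 35 -> lo=[7, 25, 28] (size 3, max 28) hi=[35, 43] (size 2, min 35) -> median=28
Step 6: insert 2 -> lo=[2, 7, 25] (size 3, max 25) hi=[28, 35, 43] (size 3, min 28) -> median=26.5
Step 7: insert 35 -> lo=[2, 7, 25, 28] (size 4, max 28) hi=[35, 35, 43] (size 3, min 35) -> median=28

Answer: 28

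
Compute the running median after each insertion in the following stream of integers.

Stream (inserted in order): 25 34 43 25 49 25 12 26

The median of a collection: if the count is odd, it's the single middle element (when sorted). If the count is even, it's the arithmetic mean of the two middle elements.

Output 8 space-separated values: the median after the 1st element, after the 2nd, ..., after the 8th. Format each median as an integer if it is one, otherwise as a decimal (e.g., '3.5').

Step 1: insert 25 -> lo=[25] (size 1, max 25) hi=[] (size 0) -> median=25
Step 2: insert 34 -> lo=[25] (size 1, max 25) hi=[34] (size 1, min 34) -> median=29.5
Step 3: insert 43 -> lo=[25, 34] (size 2, max 34) hi=[43] (size 1, min 43) -> median=34
Step 4: insert 25 -> lo=[25, 25] (size 2, max 25) hi=[34, 43] (size 2, min 34) -> median=29.5
Step 5: insert 49 -> lo=[25, 25, 34] (size 3, max 34) hi=[43, 49] (size 2, min 43) -> median=34
Step 6: insert 25 -> lo=[25, 25, 25] (size 3, max 25) hi=[34, 43, 49] (size 3, min 34) -> median=29.5
Step 7: insert 12 -> lo=[12, 25, 25, 25] (size 4, max 25) hi=[34, 43, 49] (size 3, min 34) -> median=25
Step 8: insert 26 -> lo=[12, 25, 25, 25] (size 4, max 25) hi=[26, 34, 43, 49] (size 4, min 26) -> median=25.5

Answer: 25 29.5 34 29.5 34 29.5 25 25.5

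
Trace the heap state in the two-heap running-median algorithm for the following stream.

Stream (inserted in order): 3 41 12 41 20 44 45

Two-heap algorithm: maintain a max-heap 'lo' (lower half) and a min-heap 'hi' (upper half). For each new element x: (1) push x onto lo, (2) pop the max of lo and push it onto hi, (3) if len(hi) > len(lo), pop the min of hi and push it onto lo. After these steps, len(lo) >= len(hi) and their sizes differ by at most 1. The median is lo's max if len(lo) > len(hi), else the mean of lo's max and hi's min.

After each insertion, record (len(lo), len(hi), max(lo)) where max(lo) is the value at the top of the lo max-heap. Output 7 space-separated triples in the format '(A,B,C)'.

Answer: (1,0,3) (1,1,3) (2,1,12) (2,2,12) (3,2,20) (3,3,20) (4,3,41)

Derivation:
Step 1: insert 3 -> lo=[3] hi=[] -> (len(lo)=1, len(hi)=0, max(lo)=3)
Step 2: insert 41 -> lo=[3] hi=[41] -> (len(lo)=1, len(hi)=1, max(lo)=3)
Step 3: insert 12 -> lo=[3, 12] hi=[41] -> (len(lo)=2, len(hi)=1, max(lo)=12)
Step 4: insert 41 -> lo=[3, 12] hi=[41, 41] -> (len(lo)=2, len(hi)=2, max(lo)=12)
Step 5: insert 20 -> lo=[3, 12, 20] hi=[41, 41] -> (len(lo)=3, len(hi)=2, max(lo)=20)
Step 6: insert 44 -> lo=[3, 12, 20] hi=[41, 41, 44] -> (len(lo)=3, len(hi)=3, max(lo)=20)
Step 7: insert 45 -> lo=[3, 12, 20, 41] hi=[41, 44, 45] -> (len(lo)=4, len(hi)=3, max(lo)=41)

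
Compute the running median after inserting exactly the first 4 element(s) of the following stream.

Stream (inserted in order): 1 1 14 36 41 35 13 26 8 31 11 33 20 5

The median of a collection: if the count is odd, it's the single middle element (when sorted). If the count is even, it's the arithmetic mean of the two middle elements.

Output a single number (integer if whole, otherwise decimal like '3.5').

Answer: 7.5

Derivation:
Step 1: insert 1 -> lo=[1] (size 1, max 1) hi=[] (size 0) -> median=1
Step 2: insert 1 -> lo=[1] (size 1, max 1) hi=[1] (size 1, min 1) -> median=1
Step 3: insert 14 -> lo=[1, 1] (size 2, max 1) hi=[14] (size 1, min 14) -> median=1
Step 4: insert 36 -> lo=[1, 1] (size 2, max 1) hi=[14, 36] (size 2, min 14) -> median=7.5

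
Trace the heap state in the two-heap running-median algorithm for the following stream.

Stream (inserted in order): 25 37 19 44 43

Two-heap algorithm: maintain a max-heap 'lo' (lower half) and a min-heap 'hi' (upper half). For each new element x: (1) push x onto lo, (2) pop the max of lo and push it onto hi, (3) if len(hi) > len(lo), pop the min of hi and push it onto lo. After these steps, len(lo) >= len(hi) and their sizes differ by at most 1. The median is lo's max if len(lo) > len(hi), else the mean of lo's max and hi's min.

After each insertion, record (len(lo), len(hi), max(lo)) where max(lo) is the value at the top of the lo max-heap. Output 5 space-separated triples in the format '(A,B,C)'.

Answer: (1,0,25) (1,1,25) (2,1,25) (2,2,25) (3,2,37)

Derivation:
Step 1: insert 25 -> lo=[25] hi=[] -> (len(lo)=1, len(hi)=0, max(lo)=25)
Step 2: insert 37 -> lo=[25] hi=[37] -> (len(lo)=1, len(hi)=1, max(lo)=25)
Step 3: insert 19 -> lo=[19, 25] hi=[37] -> (len(lo)=2, len(hi)=1, max(lo)=25)
Step 4: insert 44 -> lo=[19, 25] hi=[37, 44] -> (len(lo)=2, len(hi)=2, max(lo)=25)
Step 5: insert 43 -> lo=[19, 25, 37] hi=[43, 44] -> (len(lo)=3, len(hi)=2, max(lo)=37)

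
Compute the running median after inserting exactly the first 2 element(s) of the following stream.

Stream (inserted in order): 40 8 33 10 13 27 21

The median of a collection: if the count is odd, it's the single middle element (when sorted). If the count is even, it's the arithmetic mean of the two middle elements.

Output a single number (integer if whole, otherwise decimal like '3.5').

Answer: 24

Derivation:
Step 1: insert 40 -> lo=[40] (size 1, max 40) hi=[] (size 0) -> median=40
Step 2: insert 8 -> lo=[8] (size 1, max 8) hi=[40] (size 1, min 40) -> median=24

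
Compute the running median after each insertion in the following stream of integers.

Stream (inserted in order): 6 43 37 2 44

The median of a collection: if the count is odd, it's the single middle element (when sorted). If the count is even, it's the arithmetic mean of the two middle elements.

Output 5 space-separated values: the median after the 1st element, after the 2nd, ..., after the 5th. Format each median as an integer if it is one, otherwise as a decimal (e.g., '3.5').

Answer: 6 24.5 37 21.5 37

Derivation:
Step 1: insert 6 -> lo=[6] (size 1, max 6) hi=[] (size 0) -> median=6
Step 2: insert 43 -> lo=[6] (size 1, max 6) hi=[43] (size 1, min 43) -> median=24.5
Step 3: insert 37 -> lo=[6, 37] (size 2, max 37) hi=[43] (size 1, min 43) -> median=37
Step 4: insert 2 -> lo=[2, 6] (size 2, max 6) hi=[37, 43] (size 2, min 37) -> median=21.5
Step 5: insert 44 -> lo=[2, 6, 37] (size 3, max 37) hi=[43, 44] (size 2, min 43) -> median=37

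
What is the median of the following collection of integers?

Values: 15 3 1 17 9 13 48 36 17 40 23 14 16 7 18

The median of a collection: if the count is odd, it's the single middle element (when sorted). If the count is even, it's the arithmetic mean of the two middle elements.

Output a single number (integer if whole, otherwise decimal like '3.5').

Step 1: insert 15 -> lo=[15] (size 1, max 15) hi=[] (size 0) -> median=15
Step 2: insert 3 -> lo=[3] (size 1, max 3) hi=[15] (size 1, min 15) -> median=9
Step 3: insert 1 -> lo=[1, 3] (size 2, max 3) hi=[15] (size 1, min 15) -> median=3
Step 4: insert 17 -> lo=[1, 3] (size 2, max 3) hi=[15, 17] (size 2, min 15) -> median=9
Step 5: insert 9 -> lo=[1, 3, 9] (size 3, max 9) hi=[15, 17] (size 2, min 15) -> median=9
Step 6: insert 13 -> lo=[1, 3, 9] (size 3, max 9) hi=[13, 15, 17] (size 3, min 13) -> median=11
Step 7: insert 48 -> lo=[1, 3, 9, 13] (size 4, max 13) hi=[15, 17, 48] (size 3, min 15) -> median=13
Step 8: insert 36 -> lo=[1, 3, 9, 13] (size 4, max 13) hi=[15, 17, 36, 48] (size 4, min 15) -> median=14
Step 9: insert 17 -> lo=[1, 3, 9, 13, 15] (size 5, max 15) hi=[17, 17, 36, 48] (size 4, min 17) -> median=15
Step 10: insert 40 -> lo=[1, 3, 9, 13, 15] (size 5, max 15) hi=[17, 17, 36, 40, 48] (size 5, min 17) -> median=16
Step 11: insert 23 -> lo=[1, 3, 9, 13, 15, 17] (size 6, max 17) hi=[17, 23, 36, 40, 48] (size 5, min 17) -> median=17
Step 12: insert 14 -> lo=[1, 3, 9, 13, 14, 15] (size 6, max 15) hi=[17, 17, 23, 36, 40, 48] (size 6, min 17) -> median=16
Step 13: insert 16 -> lo=[1, 3, 9, 13, 14, 15, 16] (size 7, max 16) hi=[17, 17, 23, 36, 40, 48] (size 6, min 17) -> median=16
Step 14: insert 7 -> lo=[1, 3, 7, 9, 13, 14, 15] (size 7, max 15) hi=[16, 17, 17, 23, 36, 40, 48] (size 7, min 16) -> median=15.5
Step 15: insert 18 -> lo=[1, 3, 7, 9, 13, 14, 15, 16] (size 8, max 16) hi=[17, 17, 18, 23, 36, 40, 48] (size 7, min 17) -> median=16

Answer: 16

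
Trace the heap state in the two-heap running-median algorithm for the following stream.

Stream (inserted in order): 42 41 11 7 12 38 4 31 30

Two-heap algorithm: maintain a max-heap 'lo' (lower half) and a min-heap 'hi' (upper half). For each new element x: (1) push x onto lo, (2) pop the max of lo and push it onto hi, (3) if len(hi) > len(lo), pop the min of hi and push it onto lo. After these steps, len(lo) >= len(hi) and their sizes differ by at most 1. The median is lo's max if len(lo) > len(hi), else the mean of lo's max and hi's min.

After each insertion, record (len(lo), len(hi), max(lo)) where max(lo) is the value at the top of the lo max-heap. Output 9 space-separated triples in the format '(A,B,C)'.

Step 1: insert 42 -> lo=[42] hi=[] -> (len(lo)=1, len(hi)=0, max(lo)=42)
Step 2: insert 41 -> lo=[41] hi=[42] -> (len(lo)=1, len(hi)=1, max(lo)=41)
Step 3: insert 11 -> lo=[11, 41] hi=[42] -> (len(lo)=2, len(hi)=1, max(lo)=41)
Step 4: insert 7 -> lo=[7, 11] hi=[41, 42] -> (len(lo)=2, len(hi)=2, max(lo)=11)
Step 5: insert 12 -> lo=[7, 11, 12] hi=[41, 42] -> (len(lo)=3, len(hi)=2, max(lo)=12)
Step 6: insert 38 -> lo=[7, 11, 12] hi=[38, 41, 42] -> (len(lo)=3, len(hi)=3, max(lo)=12)
Step 7: insert 4 -> lo=[4, 7, 11, 12] hi=[38, 41, 42] -> (len(lo)=4, len(hi)=3, max(lo)=12)
Step 8: insert 31 -> lo=[4, 7, 11, 12] hi=[31, 38, 41, 42] -> (len(lo)=4, len(hi)=4, max(lo)=12)
Step 9: insert 30 -> lo=[4, 7, 11, 12, 30] hi=[31, 38, 41, 42] -> (len(lo)=5, len(hi)=4, max(lo)=30)

Answer: (1,0,42) (1,1,41) (2,1,41) (2,2,11) (3,2,12) (3,3,12) (4,3,12) (4,4,12) (5,4,30)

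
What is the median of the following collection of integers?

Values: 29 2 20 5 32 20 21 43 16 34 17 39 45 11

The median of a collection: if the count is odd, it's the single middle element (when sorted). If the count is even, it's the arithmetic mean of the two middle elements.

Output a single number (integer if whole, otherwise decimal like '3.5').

Answer: 20.5

Derivation:
Step 1: insert 29 -> lo=[29] (size 1, max 29) hi=[] (size 0) -> median=29
Step 2: insert 2 -> lo=[2] (size 1, max 2) hi=[29] (size 1, min 29) -> median=15.5
Step 3: insert 20 -> lo=[2, 20] (size 2, max 20) hi=[29] (size 1, min 29) -> median=20
Step 4: insert 5 -> lo=[2, 5] (size 2, max 5) hi=[20, 29] (size 2, min 20) -> median=12.5
Step 5: insert 32 -> lo=[2, 5, 20] (size 3, max 20) hi=[29, 32] (size 2, min 29) -> median=20
Step 6: insert 20 -> lo=[2, 5, 20] (size 3, max 20) hi=[20, 29, 32] (size 3, min 20) -> median=20
Step 7: insert 21 -> lo=[2, 5, 20, 20] (size 4, max 20) hi=[21, 29, 32] (size 3, min 21) -> median=20
Step 8: insert 43 -> lo=[2, 5, 20, 20] (size 4, max 20) hi=[21, 29, 32, 43] (size 4, min 21) -> median=20.5
Step 9: insert 16 -> lo=[2, 5, 16, 20, 20] (size 5, max 20) hi=[21, 29, 32, 43] (size 4, min 21) -> median=20
Step 10: insert 34 -> lo=[2, 5, 16, 20, 20] (size 5, max 20) hi=[21, 29, 32, 34, 43] (size 5, min 21) -> median=20.5
Step 11: insert 17 -> lo=[2, 5, 16, 17, 20, 20] (size 6, max 20) hi=[21, 29, 32, 34, 43] (size 5, min 21) -> median=20
Step 12: insert 39 -> lo=[2, 5, 16, 17, 20, 20] (size 6, max 20) hi=[21, 29, 32, 34, 39, 43] (size 6, min 21) -> median=20.5
Step 13: insert 45 -> lo=[2, 5, 16, 17, 20, 20, 21] (size 7, max 21) hi=[29, 32, 34, 39, 43, 45] (size 6, min 29) -> median=21
Step 14: insert 11 -> lo=[2, 5, 11, 16, 17, 20, 20] (size 7, max 20) hi=[21, 29, 32, 34, 39, 43, 45] (size 7, min 21) -> median=20.5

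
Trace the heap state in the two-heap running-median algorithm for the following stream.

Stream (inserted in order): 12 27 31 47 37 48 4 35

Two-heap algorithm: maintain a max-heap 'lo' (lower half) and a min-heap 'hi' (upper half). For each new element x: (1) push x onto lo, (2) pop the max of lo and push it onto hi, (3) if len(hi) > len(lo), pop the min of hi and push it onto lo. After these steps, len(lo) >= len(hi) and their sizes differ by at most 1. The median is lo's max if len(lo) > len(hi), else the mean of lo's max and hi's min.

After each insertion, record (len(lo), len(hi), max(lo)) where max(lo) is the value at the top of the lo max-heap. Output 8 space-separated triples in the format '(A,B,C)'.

Step 1: insert 12 -> lo=[12] hi=[] -> (len(lo)=1, len(hi)=0, max(lo)=12)
Step 2: insert 27 -> lo=[12] hi=[27] -> (len(lo)=1, len(hi)=1, max(lo)=12)
Step 3: insert 31 -> lo=[12, 27] hi=[31] -> (len(lo)=2, len(hi)=1, max(lo)=27)
Step 4: insert 47 -> lo=[12, 27] hi=[31, 47] -> (len(lo)=2, len(hi)=2, max(lo)=27)
Step 5: insert 37 -> lo=[12, 27, 31] hi=[37, 47] -> (len(lo)=3, len(hi)=2, max(lo)=31)
Step 6: insert 48 -> lo=[12, 27, 31] hi=[37, 47, 48] -> (len(lo)=3, len(hi)=3, max(lo)=31)
Step 7: insert 4 -> lo=[4, 12, 27, 31] hi=[37, 47, 48] -> (len(lo)=4, len(hi)=3, max(lo)=31)
Step 8: insert 35 -> lo=[4, 12, 27, 31] hi=[35, 37, 47, 48] -> (len(lo)=4, len(hi)=4, max(lo)=31)

Answer: (1,0,12) (1,1,12) (2,1,27) (2,2,27) (3,2,31) (3,3,31) (4,3,31) (4,4,31)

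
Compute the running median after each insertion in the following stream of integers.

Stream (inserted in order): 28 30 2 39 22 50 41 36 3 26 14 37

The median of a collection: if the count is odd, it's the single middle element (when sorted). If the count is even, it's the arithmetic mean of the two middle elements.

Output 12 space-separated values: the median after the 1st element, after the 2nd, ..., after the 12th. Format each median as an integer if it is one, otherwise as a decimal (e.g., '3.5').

Answer: 28 29 28 29 28 29 30 33 30 29 28 29

Derivation:
Step 1: insert 28 -> lo=[28] (size 1, max 28) hi=[] (size 0) -> median=28
Step 2: insert 30 -> lo=[28] (size 1, max 28) hi=[30] (size 1, min 30) -> median=29
Step 3: insert 2 -> lo=[2, 28] (size 2, max 28) hi=[30] (size 1, min 30) -> median=28
Step 4: insert 39 -> lo=[2, 28] (size 2, max 28) hi=[30, 39] (size 2, min 30) -> median=29
Step 5: insert 22 -> lo=[2, 22, 28] (size 3, max 28) hi=[30, 39] (size 2, min 30) -> median=28
Step 6: insert 50 -> lo=[2, 22, 28] (size 3, max 28) hi=[30, 39, 50] (size 3, min 30) -> median=29
Step 7: insert 41 -> lo=[2, 22, 28, 30] (size 4, max 30) hi=[39, 41, 50] (size 3, min 39) -> median=30
Step 8: insert 36 -> lo=[2, 22, 28, 30] (size 4, max 30) hi=[36, 39, 41, 50] (size 4, min 36) -> median=33
Step 9: insert 3 -> lo=[2, 3, 22, 28, 30] (size 5, max 30) hi=[36, 39, 41, 50] (size 4, min 36) -> median=30
Step 10: insert 26 -> lo=[2, 3, 22, 26, 28] (size 5, max 28) hi=[30, 36, 39, 41, 50] (size 5, min 30) -> median=29
Step 11: insert 14 -> lo=[2, 3, 14, 22, 26, 28] (size 6, max 28) hi=[30, 36, 39, 41, 50] (size 5, min 30) -> median=28
Step 12: insert 37 -> lo=[2, 3, 14, 22, 26, 28] (size 6, max 28) hi=[30, 36, 37, 39, 41, 50] (size 6, min 30) -> median=29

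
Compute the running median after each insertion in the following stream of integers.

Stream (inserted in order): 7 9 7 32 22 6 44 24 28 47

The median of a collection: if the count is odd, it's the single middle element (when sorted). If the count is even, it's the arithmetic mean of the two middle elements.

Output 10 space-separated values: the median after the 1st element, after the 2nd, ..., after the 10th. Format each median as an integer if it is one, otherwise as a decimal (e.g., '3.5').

Answer: 7 8 7 8 9 8 9 15.5 22 23

Derivation:
Step 1: insert 7 -> lo=[7] (size 1, max 7) hi=[] (size 0) -> median=7
Step 2: insert 9 -> lo=[7] (size 1, max 7) hi=[9] (size 1, min 9) -> median=8
Step 3: insert 7 -> lo=[7, 7] (size 2, max 7) hi=[9] (size 1, min 9) -> median=7
Step 4: insert 32 -> lo=[7, 7] (size 2, max 7) hi=[9, 32] (size 2, min 9) -> median=8
Step 5: insert 22 -> lo=[7, 7, 9] (size 3, max 9) hi=[22, 32] (size 2, min 22) -> median=9
Step 6: insert 6 -> lo=[6, 7, 7] (size 3, max 7) hi=[9, 22, 32] (size 3, min 9) -> median=8
Step 7: insert 44 -> lo=[6, 7, 7, 9] (size 4, max 9) hi=[22, 32, 44] (size 3, min 22) -> median=9
Step 8: insert 24 -> lo=[6, 7, 7, 9] (size 4, max 9) hi=[22, 24, 32, 44] (size 4, min 22) -> median=15.5
Step 9: insert 28 -> lo=[6, 7, 7, 9, 22] (size 5, max 22) hi=[24, 28, 32, 44] (size 4, min 24) -> median=22
Step 10: insert 47 -> lo=[6, 7, 7, 9, 22] (size 5, max 22) hi=[24, 28, 32, 44, 47] (size 5, min 24) -> median=23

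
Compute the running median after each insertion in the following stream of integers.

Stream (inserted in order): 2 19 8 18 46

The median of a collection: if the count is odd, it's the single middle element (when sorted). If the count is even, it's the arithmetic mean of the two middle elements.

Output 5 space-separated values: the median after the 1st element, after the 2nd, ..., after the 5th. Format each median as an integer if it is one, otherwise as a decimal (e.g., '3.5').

Step 1: insert 2 -> lo=[2] (size 1, max 2) hi=[] (size 0) -> median=2
Step 2: insert 19 -> lo=[2] (size 1, max 2) hi=[19] (size 1, min 19) -> median=10.5
Step 3: insert 8 -> lo=[2, 8] (size 2, max 8) hi=[19] (size 1, min 19) -> median=8
Step 4: insert 18 -> lo=[2, 8] (size 2, max 8) hi=[18, 19] (size 2, min 18) -> median=13
Step 5: insert 46 -> lo=[2, 8, 18] (size 3, max 18) hi=[19, 46] (size 2, min 19) -> median=18

Answer: 2 10.5 8 13 18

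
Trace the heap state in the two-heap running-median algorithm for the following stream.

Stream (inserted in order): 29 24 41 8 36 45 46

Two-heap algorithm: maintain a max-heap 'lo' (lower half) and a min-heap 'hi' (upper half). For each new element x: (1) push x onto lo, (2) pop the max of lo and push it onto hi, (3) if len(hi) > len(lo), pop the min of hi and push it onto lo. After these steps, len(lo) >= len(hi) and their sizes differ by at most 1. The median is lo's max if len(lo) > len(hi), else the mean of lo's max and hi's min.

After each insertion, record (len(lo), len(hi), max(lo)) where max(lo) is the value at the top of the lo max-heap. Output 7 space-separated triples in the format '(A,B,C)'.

Answer: (1,0,29) (1,1,24) (2,1,29) (2,2,24) (3,2,29) (3,3,29) (4,3,36)

Derivation:
Step 1: insert 29 -> lo=[29] hi=[] -> (len(lo)=1, len(hi)=0, max(lo)=29)
Step 2: insert 24 -> lo=[24] hi=[29] -> (len(lo)=1, len(hi)=1, max(lo)=24)
Step 3: insert 41 -> lo=[24, 29] hi=[41] -> (len(lo)=2, len(hi)=1, max(lo)=29)
Step 4: insert 8 -> lo=[8, 24] hi=[29, 41] -> (len(lo)=2, len(hi)=2, max(lo)=24)
Step 5: insert 36 -> lo=[8, 24, 29] hi=[36, 41] -> (len(lo)=3, len(hi)=2, max(lo)=29)
Step 6: insert 45 -> lo=[8, 24, 29] hi=[36, 41, 45] -> (len(lo)=3, len(hi)=3, max(lo)=29)
Step 7: insert 46 -> lo=[8, 24, 29, 36] hi=[41, 45, 46] -> (len(lo)=4, len(hi)=3, max(lo)=36)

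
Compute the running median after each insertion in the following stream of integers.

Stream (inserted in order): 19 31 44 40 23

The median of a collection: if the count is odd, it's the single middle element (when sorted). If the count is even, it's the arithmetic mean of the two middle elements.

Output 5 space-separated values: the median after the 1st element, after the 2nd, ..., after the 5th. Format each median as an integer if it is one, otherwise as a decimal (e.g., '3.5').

Answer: 19 25 31 35.5 31

Derivation:
Step 1: insert 19 -> lo=[19] (size 1, max 19) hi=[] (size 0) -> median=19
Step 2: insert 31 -> lo=[19] (size 1, max 19) hi=[31] (size 1, min 31) -> median=25
Step 3: insert 44 -> lo=[19, 31] (size 2, max 31) hi=[44] (size 1, min 44) -> median=31
Step 4: insert 40 -> lo=[19, 31] (size 2, max 31) hi=[40, 44] (size 2, min 40) -> median=35.5
Step 5: insert 23 -> lo=[19, 23, 31] (size 3, max 31) hi=[40, 44] (size 2, min 40) -> median=31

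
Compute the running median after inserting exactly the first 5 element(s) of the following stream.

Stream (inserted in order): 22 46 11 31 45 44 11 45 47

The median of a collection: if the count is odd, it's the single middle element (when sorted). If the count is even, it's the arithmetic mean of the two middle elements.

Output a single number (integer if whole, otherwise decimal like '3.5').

Answer: 31

Derivation:
Step 1: insert 22 -> lo=[22] (size 1, max 22) hi=[] (size 0) -> median=22
Step 2: insert 46 -> lo=[22] (size 1, max 22) hi=[46] (size 1, min 46) -> median=34
Step 3: insert 11 -> lo=[11, 22] (size 2, max 22) hi=[46] (size 1, min 46) -> median=22
Step 4: insert 31 -> lo=[11, 22] (size 2, max 22) hi=[31, 46] (size 2, min 31) -> median=26.5
Step 5: insert 45 -> lo=[11, 22, 31] (size 3, max 31) hi=[45, 46] (size 2, min 45) -> median=31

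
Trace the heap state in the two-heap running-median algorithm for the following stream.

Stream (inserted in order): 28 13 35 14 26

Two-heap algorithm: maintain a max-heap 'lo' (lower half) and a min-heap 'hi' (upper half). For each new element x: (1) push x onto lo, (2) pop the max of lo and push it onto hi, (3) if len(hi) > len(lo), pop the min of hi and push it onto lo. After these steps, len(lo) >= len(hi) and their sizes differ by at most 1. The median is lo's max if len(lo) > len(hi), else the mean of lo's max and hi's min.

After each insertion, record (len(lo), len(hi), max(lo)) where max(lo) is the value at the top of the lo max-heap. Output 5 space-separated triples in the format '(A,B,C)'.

Step 1: insert 28 -> lo=[28] hi=[] -> (len(lo)=1, len(hi)=0, max(lo)=28)
Step 2: insert 13 -> lo=[13] hi=[28] -> (len(lo)=1, len(hi)=1, max(lo)=13)
Step 3: insert 35 -> lo=[13, 28] hi=[35] -> (len(lo)=2, len(hi)=1, max(lo)=28)
Step 4: insert 14 -> lo=[13, 14] hi=[28, 35] -> (len(lo)=2, len(hi)=2, max(lo)=14)
Step 5: insert 26 -> lo=[13, 14, 26] hi=[28, 35] -> (len(lo)=3, len(hi)=2, max(lo)=26)

Answer: (1,0,28) (1,1,13) (2,1,28) (2,2,14) (3,2,26)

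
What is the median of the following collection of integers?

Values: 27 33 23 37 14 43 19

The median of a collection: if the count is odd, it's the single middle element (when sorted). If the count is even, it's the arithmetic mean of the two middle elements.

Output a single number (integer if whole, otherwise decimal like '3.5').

Step 1: insert 27 -> lo=[27] (size 1, max 27) hi=[] (size 0) -> median=27
Step 2: insert 33 -> lo=[27] (size 1, max 27) hi=[33] (size 1, min 33) -> median=30
Step 3: insert 23 -> lo=[23, 27] (size 2, max 27) hi=[33] (size 1, min 33) -> median=27
Step 4: insert 37 -> lo=[23, 27] (size 2, max 27) hi=[33, 37] (size 2, min 33) -> median=30
Step 5: insert 14 -> lo=[14, 23, 27] (size 3, max 27) hi=[33, 37] (size 2, min 33) -> median=27
Step 6: insert 43 -> lo=[14, 23, 27] (size 3, max 27) hi=[33, 37, 43] (size 3, min 33) -> median=30
Step 7: insert 19 -> lo=[14, 19, 23, 27] (size 4, max 27) hi=[33, 37, 43] (size 3, min 33) -> median=27

Answer: 27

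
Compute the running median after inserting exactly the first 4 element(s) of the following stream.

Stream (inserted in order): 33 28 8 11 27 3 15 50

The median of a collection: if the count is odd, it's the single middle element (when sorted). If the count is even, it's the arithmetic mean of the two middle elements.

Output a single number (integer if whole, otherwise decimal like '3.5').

Answer: 19.5

Derivation:
Step 1: insert 33 -> lo=[33] (size 1, max 33) hi=[] (size 0) -> median=33
Step 2: insert 28 -> lo=[28] (size 1, max 28) hi=[33] (size 1, min 33) -> median=30.5
Step 3: insert 8 -> lo=[8, 28] (size 2, max 28) hi=[33] (size 1, min 33) -> median=28
Step 4: insert 11 -> lo=[8, 11] (size 2, max 11) hi=[28, 33] (size 2, min 28) -> median=19.5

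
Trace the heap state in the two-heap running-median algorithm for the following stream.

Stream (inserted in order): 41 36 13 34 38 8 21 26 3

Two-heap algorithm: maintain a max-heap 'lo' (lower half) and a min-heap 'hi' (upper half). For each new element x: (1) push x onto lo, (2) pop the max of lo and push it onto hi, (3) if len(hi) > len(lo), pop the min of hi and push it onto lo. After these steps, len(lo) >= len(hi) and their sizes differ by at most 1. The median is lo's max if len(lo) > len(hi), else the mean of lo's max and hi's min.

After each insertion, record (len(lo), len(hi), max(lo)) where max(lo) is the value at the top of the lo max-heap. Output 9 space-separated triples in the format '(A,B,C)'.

Answer: (1,0,41) (1,1,36) (2,1,36) (2,2,34) (3,2,36) (3,3,34) (4,3,34) (4,4,26) (5,4,26)

Derivation:
Step 1: insert 41 -> lo=[41] hi=[] -> (len(lo)=1, len(hi)=0, max(lo)=41)
Step 2: insert 36 -> lo=[36] hi=[41] -> (len(lo)=1, len(hi)=1, max(lo)=36)
Step 3: insert 13 -> lo=[13, 36] hi=[41] -> (len(lo)=2, len(hi)=1, max(lo)=36)
Step 4: insert 34 -> lo=[13, 34] hi=[36, 41] -> (len(lo)=2, len(hi)=2, max(lo)=34)
Step 5: insert 38 -> lo=[13, 34, 36] hi=[38, 41] -> (len(lo)=3, len(hi)=2, max(lo)=36)
Step 6: insert 8 -> lo=[8, 13, 34] hi=[36, 38, 41] -> (len(lo)=3, len(hi)=3, max(lo)=34)
Step 7: insert 21 -> lo=[8, 13, 21, 34] hi=[36, 38, 41] -> (len(lo)=4, len(hi)=3, max(lo)=34)
Step 8: insert 26 -> lo=[8, 13, 21, 26] hi=[34, 36, 38, 41] -> (len(lo)=4, len(hi)=4, max(lo)=26)
Step 9: insert 3 -> lo=[3, 8, 13, 21, 26] hi=[34, 36, 38, 41] -> (len(lo)=5, len(hi)=4, max(lo)=26)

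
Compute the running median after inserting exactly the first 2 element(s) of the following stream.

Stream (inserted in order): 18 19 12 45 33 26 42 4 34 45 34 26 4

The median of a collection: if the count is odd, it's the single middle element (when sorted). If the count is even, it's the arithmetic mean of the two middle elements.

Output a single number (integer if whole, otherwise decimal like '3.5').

Answer: 18.5

Derivation:
Step 1: insert 18 -> lo=[18] (size 1, max 18) hi=[] (size 0) -> median=18
Step 2: insert 19 -> lo=[18] (size 1, max 18) hi=[19] (size 1, min 19) -> median=18.5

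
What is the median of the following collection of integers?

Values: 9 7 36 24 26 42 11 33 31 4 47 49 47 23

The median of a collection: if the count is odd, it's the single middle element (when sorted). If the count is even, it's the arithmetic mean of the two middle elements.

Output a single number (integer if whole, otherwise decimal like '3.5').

Answer: 28.5

Derivation:
Step 1: insert 9 -> lo=[9] (size 1, max 9) hi=[] (size 0) -> median=9
Step 2: insert 7 -> lo=[7] (size 1, max 7) hi=[9] (size 1, min 9) -> median=8
Step 3: insert 36 -> lo=[7, 9] (size 2, max 9) hi=[36] (size 1, min 36) -> median=9
Step 4: insert 24 -> lo=[7, 9] (size 2, max 9) hi=[24, 36] (size 2, min 24) -> median=16.5
Step 5: insert 26 -> lo=[7, 9, 24] (size 3, max 24) hi=[26, 36] (size 2, min 26) -> median=24
Step 6: insert 42 -> lo=[7, 9, 24] (size 3, max 24) hi=[26, 36, 42] (size 3, min 26) -> median=25
Step 7: insert 11 -> lo=[7, 9, 11, 24] (size 4, max 24) hi=[26, 36, 42] (size 3, min 26) -> median=24
Step 8: insert 33 -> lo=[7, 9, 11, 24] (size 4, max 24) hi=[26, 33, 36, 42] (size 4, min 26) -> median=25
Step 9: insert 31 -> lo=[7, 9, 11, 24, 26] (size 5, max 26) hi=[31, 33, 36, 42] (size 4, min 31) -> median=26
Step 10: insert 4 -> lo=[4, 7, 9, 11, 24] (size 5, max 24) hi=[26, 31, 33, 36, 42] (size 5, min 26) -> median=25
Step 11: insert 47 -> lo=[4, 7, 9, 11, 24, 26] (size 6, max 26) hi=[31, 33, 36, 42, 47] (size 5, min 31) -> median=26
Step 12: insert 49 -> lo=[4, 7, 9, 11, 24, 26] (size 6, max 26) hi=[31, 33, 36, 42, 47, 49] (size 6, min 31) -> median=28.5
Step 13: insert 47 -> lo=[4, 7, 9, 11, 24, 26, 31] (size 7, max 31) hi=[33, 36, 42, 47, 47, 49] (size 6, min 33) -> median=31
Step 14: insert 23 -> lo=[4, 7, 9, 11, 23, 24, 26] (size 7, max 26) hi=[31, 33, 36, 42, 47, 47, 49] (size 7, min 31) -> median=28.5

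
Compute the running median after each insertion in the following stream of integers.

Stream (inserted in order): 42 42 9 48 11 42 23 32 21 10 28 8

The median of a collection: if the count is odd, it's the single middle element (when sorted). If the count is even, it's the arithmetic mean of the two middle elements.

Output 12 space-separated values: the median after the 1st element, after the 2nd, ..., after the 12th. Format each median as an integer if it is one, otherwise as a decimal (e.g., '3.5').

Answer: 42 42 42 42 42 42 42 37 32 27.5 28 25.5

Derivation:
Step 1: insert 42 -> lo=[42] (size 1, max 42) hi=[] (size 0) -> median=42
Step 2: insert 42 -> lo=[42] (size 1, max 42) hi=[42] (size 1, min 42) -> median=42
Step 3: insert 9 -> lo=[9, 42] (size 2, max 42) hi=[42] (size 1, min 42) -> median=42
Step 4: insert 48 -> lo=[9, 42] (size 2, max 42) hi=[42, 48] (size 2, min 42) -> median=42
Step 5: insert 11 -> lo=[9, 11, 42] (size 3, max 42) hi=[42, 48] (size 2, min 42) -> median=42
Step 6: insert 42 -> lo=[9, 11, 42] (size 3, max 42) hi=[42, 42, 48] (size 3, min 42) -> median=42
Step 7: insert 23 -> lo=[9, 11, 23, 42] (size 4, max 42) hi=[42, 42, 48] (size 3, min 42) -> median=42
Step 8: insert 32 -> lo=[9, 11, 23, 32] (size 4, max 32) hi=[42, 42, 42, 48] (size 4, min 42) -> median=37
Step 9: insert 21 -> lo=[9, 11, 21, 23, 32] (size 5, max 32) hi=[42, 42, 42, 48] (size 4, min 42) -> median=32
Step 10: insert 10 -> lo=[9, 10, 11, 21, 23] (size 5, max 23) hi=[32, 42, 42, 42, 48] (size 5, min 32) -> median=27.5
Step 11: insert 28 -> lo=[9, 10, 11, 21, 23, 28] (size 6, max 28) hi=[32, 42, 42, 42, 48] (size 5, min 32) -> median=28
Step 12: insert 8 -> lo=[8, 9, 10, 11, 21, 23] (size 6, max 23) hi=[28, 32, 42, 42, 42, 48] (size 6, min 28) -> median=25.5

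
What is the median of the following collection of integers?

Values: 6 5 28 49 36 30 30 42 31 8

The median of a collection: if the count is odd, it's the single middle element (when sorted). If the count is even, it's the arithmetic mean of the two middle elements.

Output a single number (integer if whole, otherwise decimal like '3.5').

Step 1: insert 6 -> lo=[6] (size 1, max 6) hi=[] (size 0) -> median=6
Step 2: insert 5 -> lo=[5] (size 1, max 5) hi=[6] (size 1, min 6) -> median=5.5
Step 3: insert 28 -> lo=[5, 6] (size 2, max 6) hi=[28] (size 1, min 28) -> median=6
Step 4: insert 49 -> lo=[5, 6] (size 2, max 6) hi=[28, 49] (size 2, min 28) -> median=17
Step 5: insert 36 -> lo=[5, 6, 28] (size 3, max 28) hi=[36, 49] (size 2, min 36) -> median=28
Step 6: insert 30 -> lo=[5, 6, 28] (size 3, max 28) hi=[30, 36, 49] (size 3, min 30) -> median=29
Step 7: insert 30 -> lo=[5, 6, 28, 30] (size 4, max 30) hi=[30, 36, 49] (size 3, min 30) -> median=30
Step 8: insert 42 -> lo=[5, 6, 28, 30] (size 4, max 30) hi=[30, 36, 42, 49] (size 4, min 30) -> median=30
Step 9: insert 31 -> lo=[5, 6, 28, 30, 30] (size 5, max 30) hi=[31, 36, 42, 49] (size 4, min 31) -> median=30
Step 10: insert 8 -> lo=[5, 6, 8, 28, 30] (size 5, max 30) hi=[30, 31, 36, 42, 49] (size 5, min 30) -> median=30

Answer: 30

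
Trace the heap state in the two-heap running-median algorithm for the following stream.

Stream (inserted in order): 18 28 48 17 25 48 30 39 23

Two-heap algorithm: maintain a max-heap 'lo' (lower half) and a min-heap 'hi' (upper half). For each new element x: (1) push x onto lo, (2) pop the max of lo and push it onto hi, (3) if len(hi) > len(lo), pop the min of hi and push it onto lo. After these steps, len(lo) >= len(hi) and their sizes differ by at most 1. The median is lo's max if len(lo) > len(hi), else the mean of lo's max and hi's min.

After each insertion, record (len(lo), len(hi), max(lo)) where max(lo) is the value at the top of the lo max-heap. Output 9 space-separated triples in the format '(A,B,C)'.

Answer: (1,0,18) (1,1,18) (2,1,28) (2,2,18) (3,2,25) (3,3,25) (4,3,28) (4,4,28) (5,4,28)

Derivation:
Step 1: insert 18 -> lo=[18] hi=[] -> (len(lo)=1, len(hi)=0, max(lo)=18)
Step 2: insert 28 -> lo=[18] hi=[28] -> (len(lo)=1, len(hi)=1, max(lo)=18)
Step 3: insert 48 -> lo=[18, 28] hi=[48] -> (len(lo)=2, len(hi)=1, max(lo)=28)
Step 4: insert 17 -> lo=[17, 18] hi=[28, 48] -> (len(lo)=2, len(hi)=2, max(lo)=18)
Step 5: insert 25 -> lo=[17, 18, 25] hi=[28, 48] -> (len(lo)=3, len(hi)=2, max(lo)=25)
Step 6: insert 48 -> lo=[17, 18, 25] hi=[28, 48, 48] -> (len(lo)=3, len(hi)=3, max(lo)=25)
Step 7: insert 30 -> lo=[17, 18, 25, 28] hi=[30, 48, 48] -> (len(lo)=4, len(hi)=3, max(lo)=28)
Step 8: insert 39 -> lo=[17, 18, 25, 28] hi=[30, 39, 48, 48] -> (len(lo)=4, len(hi)=4, max(lo)=28)
Step 9: insert 23 -> lo=[17, 18, 23, 25, 28] hi=[30, 39, 48, 48] -> (len(lo)=5, len(hi)=4, max(lo)=28)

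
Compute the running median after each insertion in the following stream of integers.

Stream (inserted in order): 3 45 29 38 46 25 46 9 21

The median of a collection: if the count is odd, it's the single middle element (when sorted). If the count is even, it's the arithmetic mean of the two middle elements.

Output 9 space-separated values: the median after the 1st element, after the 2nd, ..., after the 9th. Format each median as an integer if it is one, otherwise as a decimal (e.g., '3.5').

Step 1: insert 3 -> lo=[3] (size 1, max 3) hi=[] (size 0) -> median=3
Step 2: insert 45 -> lo=[3] (size 1, max 3) hi=[45] (size 1, min 45) -> median=24
Step 3: insert 29 -> lo=[3, 29] (size 2, max 29) hi=[45] (size 1, min 45) -> median=29
Step 4: insert 38 -> lo=[3, 29] (size 2, max 29) hi=[38, 45] (size 2, min 38) -> median=33.5
Step 5: insert 46 -> lo=[3, 29, 38] (size 3, max 38) hi=[45, 46] (size 2, min 45) -> median=38
Step 6: insert 25 -> lo=[3, 25, 29] (size 3, max 29) hi=[38, 45, 46] (size 3, min 38) -> median=33.5
Step 7: insert 46 -> lo=[3, 25, 29, 38] (size 4, max 38) hi=[45, 46, 46] (size 3, min 45) -> median=38
Step 8: insert 9 -> lo=[3, 9, 25, 29] (size 4, max 29) hi=[38, 45, 46, 46] (size 4, min 38) -> median=33.5
Step 9: insert 21 -> lo=[3, 9, 21, 25, 29] (size 5, max 29) hi=[38, 45, 46, 46] (size 4, min 38) -> median=29

Answer: 3 24 29 33.5 38 33.5 38 33.5 29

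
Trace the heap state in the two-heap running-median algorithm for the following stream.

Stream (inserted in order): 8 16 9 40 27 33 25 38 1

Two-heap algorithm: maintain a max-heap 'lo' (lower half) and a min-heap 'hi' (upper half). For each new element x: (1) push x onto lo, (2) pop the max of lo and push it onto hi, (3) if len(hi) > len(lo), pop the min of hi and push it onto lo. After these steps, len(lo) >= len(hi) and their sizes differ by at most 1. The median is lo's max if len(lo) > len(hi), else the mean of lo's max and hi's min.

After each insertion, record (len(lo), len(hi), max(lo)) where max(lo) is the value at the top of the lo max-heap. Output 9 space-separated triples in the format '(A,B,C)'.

Step 1: insert 8 -> lo=[8] hi=[] -> (len(lo)=1, len(hi)=0, max(lo)=8)
Step 2: insert 16 -> lo=[8] hi=[16] -> (len(lo)=1, len(hi)=1, max(lo)=8)
Step 3: insert 9 -> lo=[8, 9] hi=[16] -> (len(lo)=2, len(hi)=1, max(lo)=9)
Step 4: insert 40 -> lo=[8, 9] hi=[16, 40] -> (len(lo)=2, len(hi)=2, max(lo)=9)
Step 5: insert 27 -> lo=[8, 9, 16] hi=[27, 40] -> (len(lo)=3, len(hi)=2, max(lo)=16)
Step 6: insert 33 -> lo=[8, 9, 16] hi=[27, 33, 40] -> (len(lo)=3, len(hi)=3, max(lo)=16)
Step 7: insert 25 -> lo=[8, 9, 16, 25] hi=[27, 33, 40] -> (len(lo)=4, len(hi)=3, max(lo)=25)
Step 8: insert 38 -> lo=[8, 9, 16, 25] hi=[27, 33, 38, 40] -> (len(lo)=4, len(hi)=4, max(lo)=25)
Step 9: insert 1 -> lo=[1, 8, 9, 16, 25] hi=[27, 33, 38, 40] -> (len(lo)=5, len(hi)=4, max(lo)=25)

Answer: (1,0,8) (1,1,8) (2,1,9) (2,2,9) (3,2,16) (3,3,16) (4,3,25) (4,4,25) (5,4,25)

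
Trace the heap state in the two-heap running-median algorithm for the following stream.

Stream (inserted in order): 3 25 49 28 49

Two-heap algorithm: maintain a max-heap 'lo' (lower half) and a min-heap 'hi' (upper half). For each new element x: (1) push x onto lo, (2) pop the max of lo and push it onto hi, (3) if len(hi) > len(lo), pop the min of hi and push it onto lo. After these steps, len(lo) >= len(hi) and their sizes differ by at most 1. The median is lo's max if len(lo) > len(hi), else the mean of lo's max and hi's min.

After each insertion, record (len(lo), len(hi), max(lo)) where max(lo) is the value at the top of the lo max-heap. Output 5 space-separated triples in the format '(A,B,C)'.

Answer: (1,0,3) (1,1,3) (2,1,25) (2,2,25) (3,2,28)

Derivation:
Step 1: insert 3 -> lo=[3] hi=[] -> (len(lo)=1, len(hi)=0, max(lo)=3)
Step 2: insert 25 -> lo=[3] hi=[25] -> (len(lo)=1, len(hi)=1, max(lo)=3)
Step 3: insert 49 -> lo=[3, 25] hi=[49] -> (len(lo)=2, len(hi)=1, max(lo)=25)
Step 4: insert 28 -> lo=[3, 25] hi=[28, 49] -> (len(lo)=2, len(hi)=2, max(lo)=25)
Step 5: insert 49 -> lo=[3, 25, 28] hi=[49, 49] -> (len(lo)=3, len(hi)=2, max(lo)=28)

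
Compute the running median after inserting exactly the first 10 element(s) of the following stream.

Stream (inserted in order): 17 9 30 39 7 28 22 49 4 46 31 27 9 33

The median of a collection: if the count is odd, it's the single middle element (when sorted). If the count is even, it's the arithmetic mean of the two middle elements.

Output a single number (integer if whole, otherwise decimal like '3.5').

Step 1: insert 17 -> lo=[17] (size 1, max 17) hi=[] (size 0) -> median=17
Step 2: insert 9 -> lo=[9] (size 1, max 9) hi=[17] (size 1, min 17) -> median=13
Step 3: insert 30 -> lo=[9, 17] (size 2, max 17) hi=[30] (size 1, min 30) -> median=17
Step 4: insert 39 -> lo=[9, 17] (size 2, max 17) hi=[30, 39] (size 2, min 30) -> median=23.5
Step 5: insert 7 -> lo=[7, 9, 17] (size 3, max 17) hi=[30, 39] (size 2, min 30) -> median=17
Step 6: insert 28 -> lo=[7, 9, 17] (size 3, max 17) hi=[28, 30, 39] (size 3, min 28) -> median=22.5
Step 7: insert 22 -> lo=[7, 9, 17, 22] (size 4, max 22) hi=[28, 30, 39] (size 3, min 28) -> median=22
Step 8: insert 49 -> lo=[7, 9, 17, 22] (size 4, max 22) hi=[28, 30, 39, 49] (size 4, min 28) -> median=25
Step 9: insert 4 -> lo=[4, 7, 9, 17, 22] (size 5, max 22) hi=[28, 30, 39, 49] (size 4, min 28) -> median=22
Step 10: insert 46 -> lo=[4, 7, 9, 17, 22] (size 5, max 22) hi=[28, 30, 39, 46, 49] (size 5, min 28) -> median=25

Answer: 25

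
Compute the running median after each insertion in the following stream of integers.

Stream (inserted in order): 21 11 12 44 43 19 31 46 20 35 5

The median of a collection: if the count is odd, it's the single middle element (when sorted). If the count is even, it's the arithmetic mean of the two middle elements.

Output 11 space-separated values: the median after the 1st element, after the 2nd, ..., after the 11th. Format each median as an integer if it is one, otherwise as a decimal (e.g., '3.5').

Step 1: insert 21 -> lo=[21] (size 1, max 21) hi=[] (size 0) -> median=21
Step 2: insert 11 -> lo=[11] (size 1, max 11) hi=[21] (size 1, min 21) -> median=16
Step 3: insert 12 -> lo=[11, 12] (size 2, max 12) hi=[21] (size 1, min 21) -> median=12
Step 4: insert 44 -> lo=[11, 12] (size 2, max 12) hi=[21, 44] (size 2, min 21) -> median=16.5
Step 5: insert 43 -> lo=[11, 12, 21] (size 3, max 21) hi=[43, 44] (size 2, min 43) -> median=21
Step 6: insert 19 -> lo=[11, 12, 19] (size 3, max 19) hi=[21, 43, 44] (size 3, min 21) -> median=20
Step 7: insert 31 -> lo=[11, 12, 19, 21] (size 4, max 21) hi=[31, 43, 44] (size 3, min 31) -> median=21
Step 8: insert 46 -> lo=[11, 12, 19, 21] (size 4, max 21) hi=[31, 43, 44, 46] (size 4, min 31) -> median=26
Step 9: insert 20 -> lo=[11, 12, 19, 20, 21] (size 5, max 21) hi=[31, 43, 44, 46] (size 4, min 31) -> median=21
Step 10: insert 35 -> lo=[11, 12, 19, 20, 21] (size 5, max 21) hi=[31, 35, 43, 44, 46] (size 5, min 31) -> median=26
Step 11: insert 5 -> lo=[5, 11, 12, 19, 20, 21] (size 6, max 21) hi=[31, 35, 43, 44, 46] (size 5, min 31) -> median=21

Answer: 21 16 12 16.5 21 20 21 26 21 26 21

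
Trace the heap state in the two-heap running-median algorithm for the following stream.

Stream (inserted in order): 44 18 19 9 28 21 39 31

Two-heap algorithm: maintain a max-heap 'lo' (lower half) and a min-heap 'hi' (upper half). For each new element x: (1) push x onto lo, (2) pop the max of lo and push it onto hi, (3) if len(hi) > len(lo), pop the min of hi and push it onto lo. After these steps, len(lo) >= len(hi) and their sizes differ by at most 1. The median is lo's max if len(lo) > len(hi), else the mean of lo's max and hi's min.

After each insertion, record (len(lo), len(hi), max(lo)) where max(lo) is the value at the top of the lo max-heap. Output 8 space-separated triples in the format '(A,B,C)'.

Answer: (1,0,44) (1,1,18) (2,1,19) (2,2,18) (3,2,19) (3,3,19) (4,3,21) (4,4,21)

Derivation:
Step 1: insert 44 -> lo=[44] hi=[] -> (len(lo)=1, len(hi)=0, max(lo)=44)
Step 2: insert 18 -> lo=[18] hi=[44] -> (len(lo)=1, len(hi)=1, max(lo)=18)
Step 3: insert 19 -> lo=[18, 19] hi=[44] -> (len(lo)=2, len(hi)=1, max(lo)=19)
Step 4: insert 9 -> lo=[9, 18] hi=[19, 44] -> (len(lo)=2, len(hi)=2, max(lo)=18)
Step 5: insert 28 -> lo=[9, 18, 19] hi=[28, 44] -> (len(lo)=3, len(hi)=2, max(lo)=19)
Step 6: insert 21 -> lo=[9, 18, 19] hi=[21, 28, 44] -> (len(lo)=3, len(hi)=3, max(lo)=19)
Step 7: insert 39 -> lo=[9, 18, 19, 21] hi=[28, 39, 44] -> (len(lo)=4, len(hi)=3, max(lo)=21)
Step 8: insert 31 -> lo=[9, 18, 19, 21] hi=[28, 31, 39, 44] -> (len(lo)=4, len(hi)=4, max(lo)=21)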